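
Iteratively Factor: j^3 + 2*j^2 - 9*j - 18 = (j + 3)*(j^2 - j - 6) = (j + 2)*(j + 3)*(j - 3)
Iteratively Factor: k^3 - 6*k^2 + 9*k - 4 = (k - 1)*(k^2 - 5*k + 4) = (k - 1)^2*(k - 4)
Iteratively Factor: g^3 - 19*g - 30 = (g + 3)*(g^2 - 3*g - 10) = (g + 2)*(g + 3)*(g - 5)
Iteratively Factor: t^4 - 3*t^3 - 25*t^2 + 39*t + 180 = (t + 3)*(t^3 - 6*t^2 - 7*t + 60) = (t + 3)^2*(t^2 - 9*t + 20) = (t - 4)*(t + 3)^2*(t - 5)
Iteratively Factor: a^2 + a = (a + 1)*(a)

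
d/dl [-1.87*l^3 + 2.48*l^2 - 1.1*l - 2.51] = -5.61*l^2 + 4.96*l - 1.1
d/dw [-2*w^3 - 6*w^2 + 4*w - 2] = -6*w^2 - 12*w + 4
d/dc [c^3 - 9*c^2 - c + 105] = 3*c^2 - 18*c - 1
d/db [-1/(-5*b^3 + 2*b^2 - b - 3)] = (-15*b^2 + 4*b - 1)/(5*b^3 - 2*b^2 + b + 3)^2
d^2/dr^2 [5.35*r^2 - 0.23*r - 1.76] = 10.7000000000000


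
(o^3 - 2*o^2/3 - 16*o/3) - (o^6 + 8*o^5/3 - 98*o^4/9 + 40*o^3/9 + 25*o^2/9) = -o^6 - 8*o^5/3 + 98*o^4/9 - 31*o^3/9 - 31*o^2/9 - 16*o/3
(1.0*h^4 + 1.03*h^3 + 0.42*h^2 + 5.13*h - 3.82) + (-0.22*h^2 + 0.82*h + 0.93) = 1.0*h^4 + 1.03*h^3 + 0.2*h^2 + 5.95*h - 2.89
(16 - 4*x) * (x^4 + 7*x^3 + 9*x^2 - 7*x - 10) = -4*x^5 - 12*x^4 + 76*x^3 + 172*x^2 - 72*x - 160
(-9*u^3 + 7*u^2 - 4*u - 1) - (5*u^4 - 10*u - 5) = -5*u^4 - 9*u^3 + 7*u^2 + 6*u + 4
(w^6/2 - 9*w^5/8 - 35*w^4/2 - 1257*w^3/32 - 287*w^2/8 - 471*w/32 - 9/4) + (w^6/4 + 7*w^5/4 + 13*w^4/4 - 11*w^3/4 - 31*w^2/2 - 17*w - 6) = 3*w^6/4 + 5*w^5/8 - 57*w^4/4 - 1345*w^3/32 - 411*w^2/8 - 1015*w/32 - 33/4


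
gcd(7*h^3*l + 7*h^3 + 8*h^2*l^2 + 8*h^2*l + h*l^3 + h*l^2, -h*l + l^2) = 1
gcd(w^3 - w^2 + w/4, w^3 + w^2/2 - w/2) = w^2 - w/2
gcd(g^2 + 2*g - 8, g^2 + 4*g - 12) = g - 2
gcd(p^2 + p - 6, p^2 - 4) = p - 2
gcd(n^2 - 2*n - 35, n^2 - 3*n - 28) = n - 7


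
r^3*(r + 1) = r^4 + r^3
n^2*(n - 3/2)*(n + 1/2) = n^4 - n^3 - 3*n^2/4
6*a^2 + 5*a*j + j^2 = (2*a + j)*(3*a + j)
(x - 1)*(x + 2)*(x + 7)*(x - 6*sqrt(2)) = x^4 - 6*sqrt(2)*x^3 + 8*x^3 - 48*sqrt(2)*x^2 + 5*x^2 - 30*sqrt(2)*x - 14*x + 84*sqrt(2)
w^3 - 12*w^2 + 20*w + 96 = (w - 8)*(w - 6)*(w + 2)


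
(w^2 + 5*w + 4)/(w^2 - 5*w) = (w^2 + 5*w + 4)/(w*(w - 5))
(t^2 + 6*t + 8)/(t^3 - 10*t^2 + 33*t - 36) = (t^2 + 6*t + 8)/(t^3 - 10*t^2 + 33*t - 36)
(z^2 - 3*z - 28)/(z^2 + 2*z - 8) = (z - 7)/(z - 2)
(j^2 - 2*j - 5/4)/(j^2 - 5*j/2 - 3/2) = (j - 5/2)/(j - 3)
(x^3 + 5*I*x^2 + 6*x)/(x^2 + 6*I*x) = x - I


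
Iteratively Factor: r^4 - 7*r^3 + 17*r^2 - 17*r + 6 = (r - 1)*(r^3 - 6*r^2 + 11*r - 6) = (r - 3)*(r - 1)*(r^2 - 3*r + 2) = (r - 3)*(r - 2)*(r - 1)*(r - 1)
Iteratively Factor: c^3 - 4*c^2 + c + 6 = (c - 2)*(c^2 - 2*c - 3) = (c - 3)*(c - 2)*(c + 1)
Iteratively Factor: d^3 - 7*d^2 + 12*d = (d - 4)*(d^2 - 3*d) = d*(d - 4)*(d - 3)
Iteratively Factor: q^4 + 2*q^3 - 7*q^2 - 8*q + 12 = (q + 3)*(q^3 - q^2 - 4*q + 4) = (q - 2)*(q + 3)*(q^2 + q - 2) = (q - 2)*(q + 2)*(q + 3)*(q - 1)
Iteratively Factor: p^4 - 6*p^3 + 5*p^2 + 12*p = (p)*(p^3 - 6*p^2 + 5*p + 12) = p*(p + 1)*(p^2 - 7*p + 12) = p*(p - 3)*(p + 1)*(p - 4)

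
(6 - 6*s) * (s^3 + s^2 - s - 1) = -6*s^4 + 12*s^2 - 6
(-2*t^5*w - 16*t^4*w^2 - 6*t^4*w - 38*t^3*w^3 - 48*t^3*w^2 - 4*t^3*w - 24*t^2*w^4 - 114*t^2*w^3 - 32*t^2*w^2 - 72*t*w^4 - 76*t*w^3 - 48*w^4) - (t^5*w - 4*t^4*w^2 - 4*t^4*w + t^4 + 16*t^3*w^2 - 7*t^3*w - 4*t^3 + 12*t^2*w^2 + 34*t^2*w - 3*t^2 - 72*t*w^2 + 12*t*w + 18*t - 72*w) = -3*t^5*w - 12*t^4*w^2 - 2*t^4*w - t^4 - 38*t^3*w^3 - 64*t^3*w^2 + 3*t^3*w + 4*t^3 - 24*t^2*w^4 - 114*t^2*w^3 - 44*t^2*w^2 - 34*t^2*w + 3*t^2 - 72*t*w^4 - 76*t*w^3 + 72*t*w^2 - 12*t*w - 18*t - 48*w^4 + 72*w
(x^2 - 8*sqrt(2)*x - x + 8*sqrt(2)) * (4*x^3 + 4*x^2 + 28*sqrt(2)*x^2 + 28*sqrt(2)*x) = 4*x^5 - 4*sqrt(2)*x^4 - 452*x^3 + 4*sqrt(2)*x^2 + 448*x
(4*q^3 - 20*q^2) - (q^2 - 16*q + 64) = 4*q^3 - 21*q^2 + 16*q - 64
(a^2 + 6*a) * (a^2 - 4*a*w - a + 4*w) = a^4 - 4*a^3*w + 5*a^3 - 20*a^2*w - 6*a^2 + 24*a*w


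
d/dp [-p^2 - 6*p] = -2*p - 6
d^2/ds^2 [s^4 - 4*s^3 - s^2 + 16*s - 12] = 12*s^2 - 24*s - 2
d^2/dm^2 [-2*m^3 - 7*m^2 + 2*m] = -12*m - 14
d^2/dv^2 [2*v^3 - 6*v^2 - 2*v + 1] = 12*v - 12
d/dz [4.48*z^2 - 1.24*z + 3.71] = 8.96*z - 1.24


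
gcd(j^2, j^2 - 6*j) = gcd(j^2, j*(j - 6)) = j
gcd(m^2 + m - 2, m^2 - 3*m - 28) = 1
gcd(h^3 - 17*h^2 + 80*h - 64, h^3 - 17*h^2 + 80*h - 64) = h^3 - 17*h^2 + 80*h - 64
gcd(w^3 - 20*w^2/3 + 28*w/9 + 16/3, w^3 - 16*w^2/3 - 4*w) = w^2 - 16*w/3 - 4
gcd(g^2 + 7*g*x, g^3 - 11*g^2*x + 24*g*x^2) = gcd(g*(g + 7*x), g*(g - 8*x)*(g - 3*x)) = g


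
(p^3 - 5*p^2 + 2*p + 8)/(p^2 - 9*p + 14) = (p^2 - 3*p - 4)/(p - 7)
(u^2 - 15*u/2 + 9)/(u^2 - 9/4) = 2*(u - 6)/(2*u + 3)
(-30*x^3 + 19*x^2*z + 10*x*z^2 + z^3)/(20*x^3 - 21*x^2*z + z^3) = (-6*x - z)/(4*x - z)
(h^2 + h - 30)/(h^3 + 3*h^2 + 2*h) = (h^2 + h - 30)/(h*(h^2 + 3*h + 2))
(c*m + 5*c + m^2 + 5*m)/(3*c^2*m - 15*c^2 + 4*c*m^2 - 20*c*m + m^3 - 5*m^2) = (m + 5)/(3*c*m - 15*c + m^2 - 5*m)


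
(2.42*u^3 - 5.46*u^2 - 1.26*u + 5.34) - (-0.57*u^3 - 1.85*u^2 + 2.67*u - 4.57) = 2.99*u^3 - 3.61*u^2 - 3.93*u + 9.91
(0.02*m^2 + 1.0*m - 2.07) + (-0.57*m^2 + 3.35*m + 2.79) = -0.55*m^2 + 4.35*m + 0.72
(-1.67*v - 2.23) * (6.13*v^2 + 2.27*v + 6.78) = -10.2371*v^3 - 17.4608*v^2 - 16.3847*v - 15.1194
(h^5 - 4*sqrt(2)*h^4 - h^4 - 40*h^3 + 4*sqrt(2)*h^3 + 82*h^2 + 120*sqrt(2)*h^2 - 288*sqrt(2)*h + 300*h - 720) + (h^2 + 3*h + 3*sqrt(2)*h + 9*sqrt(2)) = h^5 - 4*sqrt(2)*h^4 - h^4 - 40*h^3 + 4*sqrt(2)*h^3 + 83*h^2 + 120*sqrt(2)*h^2 - 285*sqrt(2)*h + 303*h - 720 + 9*sqrt(2)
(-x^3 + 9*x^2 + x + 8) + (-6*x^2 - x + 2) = -x^3 + 3*x^2 + 10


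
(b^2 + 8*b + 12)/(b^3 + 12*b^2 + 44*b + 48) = 1/(b + 4)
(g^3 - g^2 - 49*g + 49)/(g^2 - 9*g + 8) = (g^2 - 49)/(g - 8)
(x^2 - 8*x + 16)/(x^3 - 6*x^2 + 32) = 1/(x + 2)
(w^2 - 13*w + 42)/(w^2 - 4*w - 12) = (w - 7)/(w + 2)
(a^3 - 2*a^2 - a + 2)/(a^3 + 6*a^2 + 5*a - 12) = (a^2 - a - 2)/(a^2 + 7*a + 12)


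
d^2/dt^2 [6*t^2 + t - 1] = 12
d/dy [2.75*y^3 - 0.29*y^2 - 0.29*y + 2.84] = 8.25*y^2 - 0.58*y - 0.29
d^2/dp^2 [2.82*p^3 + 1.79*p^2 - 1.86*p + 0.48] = 16.92*p + 3.58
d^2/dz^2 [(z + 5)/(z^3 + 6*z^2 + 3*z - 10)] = 6*(z^2 + z + 1)/(z^6 + 3*z^5 - 3*z^4 - 11*z^3 + 6*z^2 + 12*z - 8)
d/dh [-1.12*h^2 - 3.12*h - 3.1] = -2.24*h - 3.12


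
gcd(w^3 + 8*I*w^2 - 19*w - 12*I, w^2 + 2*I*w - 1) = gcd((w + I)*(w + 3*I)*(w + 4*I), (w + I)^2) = w + I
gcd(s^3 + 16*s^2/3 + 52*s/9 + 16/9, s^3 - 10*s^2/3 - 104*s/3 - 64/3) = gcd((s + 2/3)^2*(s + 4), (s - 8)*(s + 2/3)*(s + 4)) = s^2 + 14*s/3 + 8/3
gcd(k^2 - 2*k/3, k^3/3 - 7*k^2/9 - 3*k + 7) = 1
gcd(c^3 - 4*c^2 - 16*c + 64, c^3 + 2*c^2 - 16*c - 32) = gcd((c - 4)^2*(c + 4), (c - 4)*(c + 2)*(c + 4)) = c^2 - 16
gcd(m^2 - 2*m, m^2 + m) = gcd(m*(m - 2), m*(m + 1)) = m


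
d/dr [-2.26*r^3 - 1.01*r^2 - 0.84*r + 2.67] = -6.78*r^2 - 2.02*r - 0.84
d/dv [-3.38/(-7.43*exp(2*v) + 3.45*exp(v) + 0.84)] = (11.661 - 50.2268*exp(v))*exp(v)/(-7.43*exp(2*v) + 3.45*exp(v) + 0.84)^2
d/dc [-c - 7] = -1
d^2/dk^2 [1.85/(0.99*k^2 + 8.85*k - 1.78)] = (-3.62637*k^2 - 32.41755*k + 1.85*(1.98*k + 8.85)*(3.96*k + 17.7) + 6.52014)/(0.99*k^2 + 8.85*k - 1.78)^3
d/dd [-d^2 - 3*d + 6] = -2*d - 3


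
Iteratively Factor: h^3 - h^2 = (h)*(h^2 - h) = h*(h - 1)*(h)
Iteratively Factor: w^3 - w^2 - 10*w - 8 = (w + 2)*(w^2 - 3*w - 4) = (w - 4)*(w + 2)*(w + 1)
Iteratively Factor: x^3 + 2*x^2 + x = (x)*(x^2 + 2*x + 1) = x*(x + 1)*(x + 1)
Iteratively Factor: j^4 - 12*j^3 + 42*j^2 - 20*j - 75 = (j + 1)*(j^3 - 13*j^2 + 55*j - 75) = (j - 3)*(j + 1)*(j^2 - 10*j + 25) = (j - 5)*(j - 3)*(j + 1)*(j - 5)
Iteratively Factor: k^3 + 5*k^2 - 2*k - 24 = (k + 4)*(k^2 + k - 6) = (k + 3)*(k + 4)*(k - 2)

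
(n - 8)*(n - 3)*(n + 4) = n^3 - 7*n^2 - 20*n + 96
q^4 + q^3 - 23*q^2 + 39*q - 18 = (q - 3)*(q - 1)^2*(q + 6)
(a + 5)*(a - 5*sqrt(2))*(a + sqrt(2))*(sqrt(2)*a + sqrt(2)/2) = sqrt(2)*a^4 - 8*a^3 + 11*sqrt(2)*a^3/2 - 44*a^2 - 15*sqrt(2)*a^2/2 - 55*sqrt(2)*a - 20*a - 25*sqrt(2)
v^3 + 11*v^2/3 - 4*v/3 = v*(v - 1/3)*(v + 4)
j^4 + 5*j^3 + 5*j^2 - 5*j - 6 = (j - 1)*(j + 1)*(j + 2)*(j + 3)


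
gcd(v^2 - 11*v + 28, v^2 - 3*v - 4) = v - 4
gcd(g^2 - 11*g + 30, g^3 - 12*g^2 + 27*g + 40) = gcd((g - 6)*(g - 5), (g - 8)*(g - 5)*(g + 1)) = g - 5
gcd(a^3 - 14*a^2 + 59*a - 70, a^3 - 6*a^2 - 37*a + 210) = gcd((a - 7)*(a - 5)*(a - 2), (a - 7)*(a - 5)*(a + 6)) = a^2 - 12*a + 35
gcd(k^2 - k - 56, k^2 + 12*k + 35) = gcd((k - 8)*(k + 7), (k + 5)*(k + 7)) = k + 7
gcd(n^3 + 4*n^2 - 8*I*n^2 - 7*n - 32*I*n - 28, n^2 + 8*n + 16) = n + 4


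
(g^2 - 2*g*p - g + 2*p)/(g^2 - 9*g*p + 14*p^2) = (1 - g)/(-g + 7*p)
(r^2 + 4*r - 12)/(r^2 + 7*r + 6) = (r - 2)/(r + 1)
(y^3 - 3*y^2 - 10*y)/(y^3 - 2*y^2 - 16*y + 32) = y*(y^2 - 3*y - 10)/(y^3 - 2*y^2 - 16*y + 32)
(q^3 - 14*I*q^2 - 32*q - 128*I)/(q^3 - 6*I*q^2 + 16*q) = (q - 8*I)/q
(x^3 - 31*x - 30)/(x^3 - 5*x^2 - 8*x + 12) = (x^2 + 6*x + 5)/(x^2 + x - 2)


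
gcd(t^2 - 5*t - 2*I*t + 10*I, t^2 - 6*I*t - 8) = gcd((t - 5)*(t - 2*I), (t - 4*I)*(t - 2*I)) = t - 2*I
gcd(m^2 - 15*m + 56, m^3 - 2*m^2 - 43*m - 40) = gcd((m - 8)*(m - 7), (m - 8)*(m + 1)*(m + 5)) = m - 8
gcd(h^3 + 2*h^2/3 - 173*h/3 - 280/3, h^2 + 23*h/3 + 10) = h + 5/3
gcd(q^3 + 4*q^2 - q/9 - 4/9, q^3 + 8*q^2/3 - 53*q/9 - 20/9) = q^2 + 13*q/3 + 4/3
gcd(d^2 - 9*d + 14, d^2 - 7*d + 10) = d - 2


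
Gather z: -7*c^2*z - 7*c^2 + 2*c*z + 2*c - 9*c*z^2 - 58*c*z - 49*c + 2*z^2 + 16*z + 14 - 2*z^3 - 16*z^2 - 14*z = -7*c^2 - 47*c - 2*z^3 + z^2*(-9*c - 14) + z*(-7*c^2 - 56*c + 2) + 14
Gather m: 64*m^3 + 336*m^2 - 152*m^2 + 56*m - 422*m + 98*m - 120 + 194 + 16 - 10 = 64*m^3 + 184*m^2 - 268*m + 80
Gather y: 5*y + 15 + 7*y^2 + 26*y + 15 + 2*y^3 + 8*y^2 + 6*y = 2*y^3 + 15*y^2 + 37*y + 30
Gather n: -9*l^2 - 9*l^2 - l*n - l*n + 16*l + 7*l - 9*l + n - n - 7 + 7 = -18*l^2 - 2*l*n + 14*l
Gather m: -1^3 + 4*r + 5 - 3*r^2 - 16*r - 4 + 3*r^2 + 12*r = 0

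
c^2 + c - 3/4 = (c - 1/2)*(c + 3/2)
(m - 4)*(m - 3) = m^2 - 7*m + 12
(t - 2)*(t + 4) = t^2 + 2*t - 8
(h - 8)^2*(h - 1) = h^3 - 17*h^2 + 80*h - 64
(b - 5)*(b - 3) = b^2 - 8*b + 15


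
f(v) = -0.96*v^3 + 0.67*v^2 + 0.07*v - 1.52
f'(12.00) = -398.57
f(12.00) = -1563.08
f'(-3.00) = -29.87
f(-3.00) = 30.22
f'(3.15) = -24.29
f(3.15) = -24.66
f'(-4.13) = -54.59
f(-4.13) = 77.25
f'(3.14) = -24.12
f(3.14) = -24.42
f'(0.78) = -0.64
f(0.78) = -1.51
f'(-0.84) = -3.09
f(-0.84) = -0.54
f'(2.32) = -12.32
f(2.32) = -9.74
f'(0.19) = 0.22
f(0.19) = -1.49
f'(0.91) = -1.10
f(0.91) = -1.62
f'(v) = -2.88*v^2 + 1.34*v + 0.07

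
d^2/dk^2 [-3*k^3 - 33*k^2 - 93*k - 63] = -18*k - 66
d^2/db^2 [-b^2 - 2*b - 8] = -2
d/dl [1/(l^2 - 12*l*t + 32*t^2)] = 2*(-l + 6*t)/(l^2 - 12*l*t + 32*t^2)^2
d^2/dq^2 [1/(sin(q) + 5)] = (5*sin(q) + cos(q)^2 + 1)/(sin(q) + 5)^3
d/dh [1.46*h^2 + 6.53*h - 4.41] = 2.92*h + 6.53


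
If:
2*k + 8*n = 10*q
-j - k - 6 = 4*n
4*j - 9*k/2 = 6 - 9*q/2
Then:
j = -5*q - 6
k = -31*q/9 - 20/3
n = 19*q/9 + 5/3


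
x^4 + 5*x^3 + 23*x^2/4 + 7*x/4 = x*(x + 1/2)*(x + 1)*(x + 7/2)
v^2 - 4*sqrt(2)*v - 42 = (v - 7*sqrt(2))*(v + 3*sqrt(2))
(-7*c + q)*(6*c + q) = -42*c^2 - c*q + q^2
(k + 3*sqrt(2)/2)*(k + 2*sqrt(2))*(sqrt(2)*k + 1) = sqrt(2)*k^3 + 8*k^2 + 19*sqrt(2)*k/2 + 6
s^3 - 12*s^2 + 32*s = s*(s - 8)*(s - 4)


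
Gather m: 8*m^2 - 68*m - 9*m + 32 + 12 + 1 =8*m^2 - 77*m + 45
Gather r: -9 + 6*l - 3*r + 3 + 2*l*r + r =6*l + r*(2*l - 2) - 6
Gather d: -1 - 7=-8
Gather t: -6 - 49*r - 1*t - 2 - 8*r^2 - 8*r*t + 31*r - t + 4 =-8*r^2 - 18*r + t*(-8*r - 2) - 4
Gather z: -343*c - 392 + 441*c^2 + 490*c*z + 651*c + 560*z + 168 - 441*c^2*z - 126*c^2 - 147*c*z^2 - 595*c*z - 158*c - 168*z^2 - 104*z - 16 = 315*c^2 + 150*c + z^2*(-147*c - 168) + z*(-441*c^2 - 105*c + 456) - 240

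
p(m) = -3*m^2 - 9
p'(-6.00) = 36.00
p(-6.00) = -117.00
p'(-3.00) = 18.00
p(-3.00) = -36.00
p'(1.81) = -10.86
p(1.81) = -18.83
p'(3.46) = -20.76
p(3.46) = -44.91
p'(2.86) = -17.16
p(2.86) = -33.54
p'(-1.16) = 6.96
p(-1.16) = -13.04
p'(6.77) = -40.62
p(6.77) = -146.50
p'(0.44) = -2.64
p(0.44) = -9.58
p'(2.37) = -14.22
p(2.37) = -25.85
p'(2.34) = -14.04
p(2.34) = -25.43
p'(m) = -6*m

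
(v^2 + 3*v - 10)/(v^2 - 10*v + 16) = (v + 5)/(v - 8)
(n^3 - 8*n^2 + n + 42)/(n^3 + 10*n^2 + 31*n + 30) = (n^2 - 10*n + 21)/(n^2 + 8*n + 15)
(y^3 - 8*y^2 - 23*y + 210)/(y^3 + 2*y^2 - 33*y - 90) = (y - 7)/(y + 3)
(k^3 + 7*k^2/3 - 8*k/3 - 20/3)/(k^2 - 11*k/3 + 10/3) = (k^2 + 4*k + 4)/(k - 2)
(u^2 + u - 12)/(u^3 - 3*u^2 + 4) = (u^2 + u - 12)/(u^3 - 3*u^2 + 4)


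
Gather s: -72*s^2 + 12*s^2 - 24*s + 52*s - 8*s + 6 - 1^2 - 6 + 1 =-60*s^2 + 20*s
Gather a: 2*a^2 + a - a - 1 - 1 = 2*a^2 - 2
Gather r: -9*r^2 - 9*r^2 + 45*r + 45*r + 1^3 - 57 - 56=-18*r^2 + 90*r - 112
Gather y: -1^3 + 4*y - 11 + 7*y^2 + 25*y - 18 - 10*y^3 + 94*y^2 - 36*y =-10*y^3 + 101*y^2 - 7*y - 30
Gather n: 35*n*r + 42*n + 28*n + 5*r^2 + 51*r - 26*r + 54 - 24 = n*(35*r + 70) + 5*r^2 + 25*r + 30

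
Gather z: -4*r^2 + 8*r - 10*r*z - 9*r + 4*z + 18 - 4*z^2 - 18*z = -4*r^2 - r - 4*z^2 + z*(-10*r - 14) + 18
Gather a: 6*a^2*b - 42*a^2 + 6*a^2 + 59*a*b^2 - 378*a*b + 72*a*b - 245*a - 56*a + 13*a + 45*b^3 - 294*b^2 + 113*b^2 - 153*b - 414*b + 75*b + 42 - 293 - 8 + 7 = a^2*(6*b - 36) + a*(59*b^2 - 306*b - 288) + 45*b^3 - 181*b^2 - 492*b - 252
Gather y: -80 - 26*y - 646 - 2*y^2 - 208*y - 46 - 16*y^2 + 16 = -18*y^2 - 234*y - 756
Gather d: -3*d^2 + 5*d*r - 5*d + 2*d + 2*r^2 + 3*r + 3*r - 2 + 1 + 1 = -3*d^2 + d*(5*r - 3) + 2*r^2 + 6*r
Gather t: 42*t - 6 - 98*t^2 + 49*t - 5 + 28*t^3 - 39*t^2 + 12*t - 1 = 28*t^3 - 137*t^2 + 103*t - 12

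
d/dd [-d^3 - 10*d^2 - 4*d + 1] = -3*d^2 - 20*d - 4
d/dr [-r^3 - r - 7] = -3*r^2 - 1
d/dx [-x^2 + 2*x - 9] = 2 - 2*x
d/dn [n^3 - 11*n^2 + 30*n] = 3*n^2 - 22*n + 30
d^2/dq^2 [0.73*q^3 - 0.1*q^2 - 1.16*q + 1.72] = 4.38*q - 0.2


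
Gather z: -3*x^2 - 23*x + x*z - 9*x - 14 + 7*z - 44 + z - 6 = -3*x^2 - 32*x + z*(x + 8) - 64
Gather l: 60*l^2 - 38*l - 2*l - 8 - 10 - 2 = 60*l^2 - 40*l - 20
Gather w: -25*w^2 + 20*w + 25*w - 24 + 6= -25*w^2 + 45*w - 18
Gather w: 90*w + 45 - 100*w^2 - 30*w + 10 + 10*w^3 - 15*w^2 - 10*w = 10*w^3 - 115*w^2 + 50*w + 55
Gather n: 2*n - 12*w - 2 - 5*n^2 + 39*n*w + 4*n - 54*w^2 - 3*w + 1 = -5*n^2 + n*(39*w + 6) - 54*w^2 - 15*w - 1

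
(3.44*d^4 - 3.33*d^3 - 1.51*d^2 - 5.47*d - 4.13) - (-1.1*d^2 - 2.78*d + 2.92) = 3.44*d^4 - 3.33*d^3 - 0.41*d^2 - 2.69*d - 7.05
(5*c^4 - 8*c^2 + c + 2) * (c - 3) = 5*c^5 - 15*c^4 - 8*c^3 + 25*c^2 - c - 6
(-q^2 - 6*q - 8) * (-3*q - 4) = 3*q^3 + 22*q^2 + 48*q + 32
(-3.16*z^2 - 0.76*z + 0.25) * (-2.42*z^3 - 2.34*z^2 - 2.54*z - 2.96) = 7.6472*z^5 + 9.2336*z^4 + 9.1998*z^3 + 10.699*z^2 + 1.6146*z - 0.74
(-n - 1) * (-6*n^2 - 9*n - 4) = 6*n^3 + 15*n^2 + 13*n + 4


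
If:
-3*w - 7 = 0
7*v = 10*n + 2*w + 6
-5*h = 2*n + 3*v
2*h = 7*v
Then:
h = 28/657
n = -82/657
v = 8/657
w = -7/3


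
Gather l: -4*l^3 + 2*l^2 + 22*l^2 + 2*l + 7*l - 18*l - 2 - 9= -4*l^3 + 24*l^2 - 9*l - 11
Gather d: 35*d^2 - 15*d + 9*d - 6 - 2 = 35*d^2 - 6*d - 8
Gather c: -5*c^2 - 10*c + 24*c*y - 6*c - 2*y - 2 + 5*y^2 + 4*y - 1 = -5*c^2 + c*(24*y - 16) + 5*y^2 + 2*y - 3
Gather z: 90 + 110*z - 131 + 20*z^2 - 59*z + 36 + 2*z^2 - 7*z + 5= 22*z^2 + 44*z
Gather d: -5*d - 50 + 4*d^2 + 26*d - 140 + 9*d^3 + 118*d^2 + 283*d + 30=9*d^3 + 122*d^2 + 304*d - 160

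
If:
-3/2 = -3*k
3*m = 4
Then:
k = 1/2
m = 4/3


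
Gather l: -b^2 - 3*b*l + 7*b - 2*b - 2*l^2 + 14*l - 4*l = -b^2 + 5*b - 2*l^2 + l*(10 - 3*b)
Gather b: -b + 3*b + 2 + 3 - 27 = 2*b - 22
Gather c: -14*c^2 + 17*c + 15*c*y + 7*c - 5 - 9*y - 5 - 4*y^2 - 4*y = -14*c^2 + c*(15*y + 24) - 4*y^2 - 13*y - 10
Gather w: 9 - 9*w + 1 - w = 10 - 10*w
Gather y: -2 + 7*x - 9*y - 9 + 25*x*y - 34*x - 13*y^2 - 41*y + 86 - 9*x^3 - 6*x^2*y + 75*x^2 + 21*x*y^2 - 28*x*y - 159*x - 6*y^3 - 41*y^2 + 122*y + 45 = -9*x^3 + 75*x^2 - 186*x - 6*y^3 + y^2*(21*x - 54) + y*(-6*x^2 - 3*x + 72) + 120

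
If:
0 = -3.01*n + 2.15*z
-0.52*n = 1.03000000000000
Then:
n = -1.98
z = -2.77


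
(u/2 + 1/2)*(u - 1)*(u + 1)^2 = u^4/2 + u^3 - u - 1/2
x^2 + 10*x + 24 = (x + 4)*(x + 6)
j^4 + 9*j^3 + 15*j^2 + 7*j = j*(j + 1)^2*(j + 7)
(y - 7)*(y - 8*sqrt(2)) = y^2 - 8*sqrt(2)*y - 7*y + 56*sqrt(2)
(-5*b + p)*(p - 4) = -5*b*p + 20*b + p^2 - 4*p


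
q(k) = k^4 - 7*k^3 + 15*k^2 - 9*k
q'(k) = 4*k^3 - 21*k^2 + 30*k - 9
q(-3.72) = 792.91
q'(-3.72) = -617.12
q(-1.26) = 51.68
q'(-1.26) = -88.14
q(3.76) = 5.99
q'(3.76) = 19.54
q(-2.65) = 308.77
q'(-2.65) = -310.41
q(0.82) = -0.70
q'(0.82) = 3.69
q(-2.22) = 194.78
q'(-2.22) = -222.86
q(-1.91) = 134.00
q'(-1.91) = -170.78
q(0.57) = -1.45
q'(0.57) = 2.02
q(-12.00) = 35100.00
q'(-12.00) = -10305.00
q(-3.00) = 432.00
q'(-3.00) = -396.00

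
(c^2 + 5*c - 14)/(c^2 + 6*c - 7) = (c - 2)/(c - 1)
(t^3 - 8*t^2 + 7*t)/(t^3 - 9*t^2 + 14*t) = (t - 1)/(t - 2)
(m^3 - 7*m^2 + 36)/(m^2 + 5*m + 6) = (m^2 - 9*m + 18)/(m + 3)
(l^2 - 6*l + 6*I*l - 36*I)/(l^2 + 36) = (l - 6)/(l - 6*I)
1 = 1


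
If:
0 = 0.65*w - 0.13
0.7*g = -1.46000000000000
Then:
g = -2.09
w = 0.20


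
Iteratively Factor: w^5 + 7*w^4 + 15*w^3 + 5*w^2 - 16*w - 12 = (w - 1)*(w^4 + 8*w^3 + 23*w^2 + 28*w + 12) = (w - 1)*(w + 2)*(w^3 + 6*w^2 + 11*w + 6) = (w - 1)*(w + 1)*(w + 2)*(w^2 + 5*w + 6) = (w - 1)*(w + 1)*(w + 2)^2*(w + 3)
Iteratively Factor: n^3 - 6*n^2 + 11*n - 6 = (n - 2)*(n^2 - 4*n + 3) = (n - 2)*(n - 1)*(n - 3)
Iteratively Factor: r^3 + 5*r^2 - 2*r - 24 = (r + 4)*(r^2 + r - 6) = (r - 2)*(r + 4)*(r + 3)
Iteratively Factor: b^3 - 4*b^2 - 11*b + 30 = (b - 2)*(b^2 - 2*b - 15) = (b - 5)*(b - 2)*(b + 3)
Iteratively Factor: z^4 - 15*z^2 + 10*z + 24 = (z - 2)*(z^3 + 2*z^2 - 11*z - 12) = (z - 2)*(z + 4)*(z^2 - 2*z - 3) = (z - 3)*(z - 2)*(z + 4)*(z + 1)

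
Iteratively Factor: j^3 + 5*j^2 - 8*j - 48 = (j - 3)*(j^2 + 8*j + 16) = (j - 3)*(j + 4)*(j + 4)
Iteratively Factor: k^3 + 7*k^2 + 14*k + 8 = (k + 4)*(k^2 + 3*k + 2) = (k + 2)*(k + 4)*(k + 1)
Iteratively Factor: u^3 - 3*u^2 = (u - 3)*(u^2) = u*(u - 3)*(u)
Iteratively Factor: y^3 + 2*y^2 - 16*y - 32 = (y + 2)*(y^2 - 16) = (y + 2)*(y + 4)*(y - 4)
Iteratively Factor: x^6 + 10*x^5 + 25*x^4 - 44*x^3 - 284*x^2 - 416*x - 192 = (x + 4)*(x^5 + 6*x^4 + x^3 - 48*x^2 - 92*x - 48) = (x - 3)*(x + 4)*(x^4 + 9*x^3 + 28*x^2 + 36*x + 16) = (x - 3)*(x + 4)^2*(x^3 + 5*x^2 + 8*x + 4) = (x - 3)*(x + 2)*(x + 4)^2*(x^2 + 3*x + 2) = (x - 3)*(x + 2)^2*(x + 4)^2*(x + 1)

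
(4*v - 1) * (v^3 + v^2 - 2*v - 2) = 4*v^4 + 3*v^3 - 9*v^2 - 6*v + 2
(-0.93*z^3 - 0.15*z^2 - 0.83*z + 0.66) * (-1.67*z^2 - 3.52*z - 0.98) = 1.5531*z^5 + 3.5241*z^4 + 2.8255*z^3 + 1.9664*z^2 - 1.5098*z - 0.6468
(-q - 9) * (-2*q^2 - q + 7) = 2*q^3 + 19*q^2 + 2*q - 63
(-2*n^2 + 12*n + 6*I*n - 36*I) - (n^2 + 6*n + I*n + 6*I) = -3*n^2 + 6*n + 5*I*n - 42*I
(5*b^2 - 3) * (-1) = 3 - 5*b^2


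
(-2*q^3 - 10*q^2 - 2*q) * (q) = -2*q^4 - 10*q^3 - 2*q^2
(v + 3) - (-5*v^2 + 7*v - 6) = 5*v^2 - 6*v + 9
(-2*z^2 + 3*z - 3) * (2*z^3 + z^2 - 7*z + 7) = -4*z^5 + 4*z^4 + 11*z^3 - 38*z^2 + 42*z - 21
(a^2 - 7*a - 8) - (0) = a^2 - 7*a - 8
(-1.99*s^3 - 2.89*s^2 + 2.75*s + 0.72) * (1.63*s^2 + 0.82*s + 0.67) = -3.2437*s^5 - 6.3425*s^4 + 0.779399999999999*s^3 + 1.4923*s^2 + 2.4329*s + 0.4824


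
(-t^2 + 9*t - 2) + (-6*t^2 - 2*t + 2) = -7*t^2 + 7*t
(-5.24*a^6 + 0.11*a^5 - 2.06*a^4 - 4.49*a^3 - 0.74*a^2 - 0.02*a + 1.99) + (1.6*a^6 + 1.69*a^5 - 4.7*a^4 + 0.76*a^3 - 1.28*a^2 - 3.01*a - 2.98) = -3.64*a^6 + 1.8*a^5 - 6.76*a^4 - 3.73*a^3 - 2.02*a^2 - 3.03*a - 0.99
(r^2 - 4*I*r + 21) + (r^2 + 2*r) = 2*r^2 + 2*r - 4*I*r + 21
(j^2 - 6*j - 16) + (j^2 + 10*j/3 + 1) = 2*j^2 - 8*j/3 - 15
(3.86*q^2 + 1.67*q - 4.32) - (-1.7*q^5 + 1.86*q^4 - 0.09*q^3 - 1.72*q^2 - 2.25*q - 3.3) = 1.7*q^5 - 1.86*q^4 + 0.09*q^3 + 5.58*q^2 + 3.92*q - 1.02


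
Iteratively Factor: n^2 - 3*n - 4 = (n + 1)*(n - 4)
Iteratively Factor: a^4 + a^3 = (a)*(a^3 + a^2) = a^2*(a^2 + a) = a^3*(a + 1)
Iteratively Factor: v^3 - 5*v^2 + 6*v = (v - 2)*(v^2 - 3*v) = v*(v - 2)*(v - 3)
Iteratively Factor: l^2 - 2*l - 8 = (l + 2)*(l - 4)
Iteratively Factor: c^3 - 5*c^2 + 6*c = (c - 3)*(c^2 - 2*c) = c*(c - 3)*(c - 2)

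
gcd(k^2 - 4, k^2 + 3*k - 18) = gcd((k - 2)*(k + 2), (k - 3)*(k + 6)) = 1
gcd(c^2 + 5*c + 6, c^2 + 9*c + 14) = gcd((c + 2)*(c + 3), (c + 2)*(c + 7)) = c + 2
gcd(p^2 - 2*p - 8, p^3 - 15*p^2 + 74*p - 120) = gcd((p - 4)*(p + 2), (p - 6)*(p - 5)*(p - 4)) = p - 4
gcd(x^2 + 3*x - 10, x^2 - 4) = x - 2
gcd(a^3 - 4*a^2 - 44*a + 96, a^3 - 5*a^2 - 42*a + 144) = a^2 - 2*a - 48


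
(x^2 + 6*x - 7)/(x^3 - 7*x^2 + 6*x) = (x + 7)/(x*(x - 6))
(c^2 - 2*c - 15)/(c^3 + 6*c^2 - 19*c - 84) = (c - 5)/(c^2 + 3*c - 28)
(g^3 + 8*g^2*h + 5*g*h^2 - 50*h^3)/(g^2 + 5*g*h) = g + 3*h - 10*h^2/g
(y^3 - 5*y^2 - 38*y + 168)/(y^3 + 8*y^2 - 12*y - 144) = (y - 7)/(y + 6)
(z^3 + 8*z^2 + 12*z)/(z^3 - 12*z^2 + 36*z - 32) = z*(z^2 + 8*z + 12)/(z^3 - 12*z^2 + 36*z - 32)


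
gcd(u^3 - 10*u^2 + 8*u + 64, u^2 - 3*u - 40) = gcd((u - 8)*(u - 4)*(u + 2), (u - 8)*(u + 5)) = u - 8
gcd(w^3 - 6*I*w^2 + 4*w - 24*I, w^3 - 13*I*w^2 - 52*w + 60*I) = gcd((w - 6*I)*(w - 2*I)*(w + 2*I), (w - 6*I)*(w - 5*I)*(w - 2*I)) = w^2 - 8*I*w - 12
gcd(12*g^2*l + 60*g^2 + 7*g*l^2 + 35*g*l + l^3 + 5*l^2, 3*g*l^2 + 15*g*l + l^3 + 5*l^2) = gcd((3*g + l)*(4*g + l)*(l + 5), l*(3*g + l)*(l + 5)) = 3*g*l + 15*g + l^2 + 5*l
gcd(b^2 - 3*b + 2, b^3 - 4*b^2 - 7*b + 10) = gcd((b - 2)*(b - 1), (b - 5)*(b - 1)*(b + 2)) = b - 1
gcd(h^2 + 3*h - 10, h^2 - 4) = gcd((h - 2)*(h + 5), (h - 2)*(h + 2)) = h - 2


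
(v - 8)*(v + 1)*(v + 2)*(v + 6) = v^4 + v^3 - 52*v^2 - 148*v - 96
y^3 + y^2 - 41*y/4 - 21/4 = (y - 3)*(y + 1/2)*(y + 7/2)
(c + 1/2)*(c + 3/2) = c^2 + 2*c + 3/4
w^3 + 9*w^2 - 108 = (w - 3)*(w + 6)^2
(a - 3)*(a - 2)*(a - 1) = a^3 - 6*a^2 + 11*a - 6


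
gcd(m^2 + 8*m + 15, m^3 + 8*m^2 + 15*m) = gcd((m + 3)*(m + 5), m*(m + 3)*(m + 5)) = m^2 + 8*m + 15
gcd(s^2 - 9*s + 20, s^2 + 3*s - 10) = 1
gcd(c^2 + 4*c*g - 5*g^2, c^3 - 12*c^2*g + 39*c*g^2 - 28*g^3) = c - g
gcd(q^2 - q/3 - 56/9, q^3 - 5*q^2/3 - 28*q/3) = q + 7/3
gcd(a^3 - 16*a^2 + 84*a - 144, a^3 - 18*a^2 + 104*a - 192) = a^2 - 10*a + 24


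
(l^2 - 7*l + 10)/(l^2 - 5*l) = (l - 2)/l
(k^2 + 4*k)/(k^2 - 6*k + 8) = k*(k + 4)/(k^2 - 6*k + 8)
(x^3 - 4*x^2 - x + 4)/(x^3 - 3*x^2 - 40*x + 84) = (x^3 - 4*x^2 - x + 4)/(x^3 - 3*x^2 - 40*x + 84)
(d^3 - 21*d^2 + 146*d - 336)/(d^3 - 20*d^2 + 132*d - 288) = (d - 7)/(d - 6)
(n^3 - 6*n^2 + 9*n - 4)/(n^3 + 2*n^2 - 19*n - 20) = (n^2 - 2*n + 1)/(n^2 + 6*n + 5)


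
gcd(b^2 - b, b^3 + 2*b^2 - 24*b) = b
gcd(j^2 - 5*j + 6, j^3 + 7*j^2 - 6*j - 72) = j - 3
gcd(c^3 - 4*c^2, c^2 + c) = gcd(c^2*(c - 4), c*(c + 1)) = c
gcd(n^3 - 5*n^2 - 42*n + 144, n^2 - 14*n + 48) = n - 8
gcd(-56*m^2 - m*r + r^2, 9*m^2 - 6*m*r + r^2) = 1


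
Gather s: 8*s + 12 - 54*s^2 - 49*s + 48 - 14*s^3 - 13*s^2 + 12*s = -14*s^3 - 67*s^2 - 29*s + 60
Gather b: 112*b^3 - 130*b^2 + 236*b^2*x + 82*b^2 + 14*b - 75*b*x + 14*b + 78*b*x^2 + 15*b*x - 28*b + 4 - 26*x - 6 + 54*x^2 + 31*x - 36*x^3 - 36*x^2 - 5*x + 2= 112*b^3 + b^2*(236*x - 48) + b*(78*x^2 - 60*x) - 36*x^3 + 18*x^2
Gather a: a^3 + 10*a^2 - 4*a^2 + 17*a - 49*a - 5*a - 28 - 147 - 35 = a^3 + 6*a^2 - 37*a - 210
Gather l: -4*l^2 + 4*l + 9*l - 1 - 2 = -4*l^2 + 13*l - 3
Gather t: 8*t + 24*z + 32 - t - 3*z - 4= 7*t + 21*z + 28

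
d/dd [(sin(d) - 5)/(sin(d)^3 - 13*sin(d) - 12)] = (-2*sin(d)^3 + 15*sin(d)^2 - 77)*cos(d)/(-sin(d)^3 + 13*sin(d) + 12)^2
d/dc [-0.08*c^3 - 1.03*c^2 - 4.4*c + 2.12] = -0.24*c^2 - 2.06*c - 4.4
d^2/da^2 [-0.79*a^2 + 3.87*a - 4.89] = -1.58000000000000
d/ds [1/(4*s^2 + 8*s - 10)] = 2*(-s - 1)/(2*s^2 + 4*s - 5)^2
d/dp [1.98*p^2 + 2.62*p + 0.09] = 3.96*p + 2.62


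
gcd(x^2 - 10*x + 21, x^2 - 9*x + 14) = x - 7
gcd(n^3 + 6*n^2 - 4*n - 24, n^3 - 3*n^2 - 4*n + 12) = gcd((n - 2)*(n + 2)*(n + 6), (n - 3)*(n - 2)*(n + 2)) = n^2 - 4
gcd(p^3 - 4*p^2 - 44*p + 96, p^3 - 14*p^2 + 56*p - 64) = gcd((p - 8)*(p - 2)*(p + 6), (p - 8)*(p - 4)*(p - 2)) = p^2 - 10*p + 16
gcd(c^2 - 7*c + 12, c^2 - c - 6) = c - 3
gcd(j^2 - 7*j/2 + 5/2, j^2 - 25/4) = j - 5/2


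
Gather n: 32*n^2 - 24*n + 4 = 32*n^2 - 24*n + 4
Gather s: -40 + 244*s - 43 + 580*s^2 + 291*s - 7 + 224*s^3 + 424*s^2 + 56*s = 224*s^3 + 1004*s^2 + 591*s - 90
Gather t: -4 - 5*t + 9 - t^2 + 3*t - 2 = -t^2 - 2*t + 3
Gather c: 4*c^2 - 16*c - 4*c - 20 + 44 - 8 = 4*c^2 - 20*c + 16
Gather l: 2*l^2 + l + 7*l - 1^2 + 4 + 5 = 2*l^2 + 8*l + 8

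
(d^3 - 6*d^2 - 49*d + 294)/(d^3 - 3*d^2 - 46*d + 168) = (d - 7)/(d - 4)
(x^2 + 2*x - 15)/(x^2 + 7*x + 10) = (x - 3)/(x + 2)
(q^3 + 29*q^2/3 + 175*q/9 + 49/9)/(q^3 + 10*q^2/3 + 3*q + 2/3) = (3*q^2 + 28*q + 49)/(3*(q^2 + 3*q + 2))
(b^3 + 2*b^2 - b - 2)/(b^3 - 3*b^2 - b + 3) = (b + 2)/(b - 3)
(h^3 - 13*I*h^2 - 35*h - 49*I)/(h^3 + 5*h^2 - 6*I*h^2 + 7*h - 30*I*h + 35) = (h - 7*I)/(h + 5)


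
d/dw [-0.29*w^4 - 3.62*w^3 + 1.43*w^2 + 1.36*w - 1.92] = -1.16*w^3 - 10.86*w^2 + 2.86*w + 1.36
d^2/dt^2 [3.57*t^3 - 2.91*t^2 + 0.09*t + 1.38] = 21.42*t - 5.82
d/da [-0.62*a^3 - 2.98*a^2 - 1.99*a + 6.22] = -1.86*a^2 - 5.96*a - 1.99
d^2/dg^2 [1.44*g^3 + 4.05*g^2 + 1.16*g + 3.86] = 8.64*g + 8.1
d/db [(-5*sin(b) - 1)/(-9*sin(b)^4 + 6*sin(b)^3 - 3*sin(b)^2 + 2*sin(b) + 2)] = (-135*sin(b)^4 + 24*sin(b)^3 + 3*sin(b)^2 - 6*sin(b) - 8)*cos(b)/(9*sin(b)^4 - 6*sin(b)^3 + 3*sin(b)^2 - 2*sin(b) - 2)^2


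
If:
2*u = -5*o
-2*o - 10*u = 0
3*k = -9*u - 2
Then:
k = -2/3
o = 0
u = 0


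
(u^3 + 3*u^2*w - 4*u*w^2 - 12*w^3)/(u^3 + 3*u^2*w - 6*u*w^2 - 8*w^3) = (u^2 + 5*u*w + 6*w^2)/(u^2 + 5*u*w + 4*w^2)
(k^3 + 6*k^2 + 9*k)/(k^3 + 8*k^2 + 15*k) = (k + 3)/(k + 5)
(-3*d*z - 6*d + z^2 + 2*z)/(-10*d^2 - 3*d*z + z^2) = (3*d*z + 6*d - z^2 - 2*z)/(10*d^2 + 3*d*z - z^2)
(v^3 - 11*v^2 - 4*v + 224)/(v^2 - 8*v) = v - 3 - 28/v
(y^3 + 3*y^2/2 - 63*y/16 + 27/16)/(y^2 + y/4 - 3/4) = (4*y^2 + 9*y - 9)/(4*(y + 1))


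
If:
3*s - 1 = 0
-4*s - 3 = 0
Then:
No Solution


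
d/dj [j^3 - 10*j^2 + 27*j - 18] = 3*j^2 - 20*j + 27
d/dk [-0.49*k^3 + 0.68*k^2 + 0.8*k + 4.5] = -1.47*k^2 + 1.36*k + 0.8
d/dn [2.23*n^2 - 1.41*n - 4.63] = 4.46*n - 1.41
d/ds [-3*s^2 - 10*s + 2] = -6*s - 10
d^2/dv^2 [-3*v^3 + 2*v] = -18*v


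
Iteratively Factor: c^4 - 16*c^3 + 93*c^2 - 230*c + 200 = (c - 2)*(c^3 - 14*c^2 + 65*c - 100) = (c - 5)*(c - 2)*(c^2 - 9*c + 20) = (c - 5)^2*(c - 2)*(c - 4)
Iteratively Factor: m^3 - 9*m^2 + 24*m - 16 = (m - 4)*(m^2 - 5*m + 4) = (m - 4)*(m - 1)*(m - 4)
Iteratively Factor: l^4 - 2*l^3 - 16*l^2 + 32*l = (l + 4)*(l^3 - 6*l^2 + 8*l) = (l - 2)*(l + 4)*(l^2 - 4*l) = (l - 4)*(l - 2)*(l + 4)*(l)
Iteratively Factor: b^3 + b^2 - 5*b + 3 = (b - 1)*(b^2 + 2*b - 3) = (b - 1)*(b + 3)*(b - 1)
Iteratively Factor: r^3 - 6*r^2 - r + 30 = (r + 2)*(r^2 - 8*r + 15) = (r - 5)*(r + 2)*(r - 3)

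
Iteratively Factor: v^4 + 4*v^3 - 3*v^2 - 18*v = (v - 2)*(v^3 + 6*v^2 + 9*v) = (v - 2)*(v + 3)*(v^2 + 3*v) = v*(v - 2)*(v + 3)*(v + 3)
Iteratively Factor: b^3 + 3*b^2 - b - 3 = (b - 1)*(b^2 + 4*b + 3) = (b - 1)*(b + 3)*(b + 1)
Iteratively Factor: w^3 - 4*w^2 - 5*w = (w - 5)*(w^2 + w) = (w - 5)*(w + 1)*(w)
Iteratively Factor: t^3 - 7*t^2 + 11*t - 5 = (t - 1)*(t^2 - 6*t + 5) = (t - 5)*(t - 1)*(t - 1)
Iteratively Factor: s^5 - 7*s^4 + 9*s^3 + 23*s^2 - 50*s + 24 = (s - 4)*(s^4 - 3*s^3 - 3*s^2 + 11*s - 6) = (s - 4)*(s - 3)*(s^3 - 3*s + 2) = (s - 4)*(s - 3)*(s + 2)*(s^2 - 2*s + 1) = (s - 4)*(s - 3)*(s - 1)*(s + 2)*(s - 1)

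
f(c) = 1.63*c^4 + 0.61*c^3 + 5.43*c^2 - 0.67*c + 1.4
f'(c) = 6.52*c^3 + 1.83*c^2 + 10.86*c - 0.67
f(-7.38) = 4892.08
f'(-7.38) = -2601.84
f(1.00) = 8.40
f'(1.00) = 18.54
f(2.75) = 146.53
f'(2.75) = 178.63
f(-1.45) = 19.13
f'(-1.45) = -32.45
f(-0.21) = 1.78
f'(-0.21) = -2.93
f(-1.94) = 41.77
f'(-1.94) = -62.46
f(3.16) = 235.28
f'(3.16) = 257.66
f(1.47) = 21.70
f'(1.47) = 39.96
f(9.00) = 11574.32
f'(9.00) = 4998.38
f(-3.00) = 167.84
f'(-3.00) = -192.82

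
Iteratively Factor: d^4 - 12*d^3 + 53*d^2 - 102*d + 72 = (d - 2)*(d^3 - 10*d^2 + 33*d - 36) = (d - 3)*(d - 2)*(d^2 - 7*d + 12) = (d - 4)*(d - 3)*(d - 2)*(d - 3)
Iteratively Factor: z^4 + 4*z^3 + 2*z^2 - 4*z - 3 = (z + 1)*(z^3 + 3*z^2 - z - 3) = (z - 1)*(z + 1)*(z^2 + 4*z + 3) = (z - 1)*(z + 1)^2*(z + 3)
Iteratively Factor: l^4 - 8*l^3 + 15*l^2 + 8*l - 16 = (l + 1)*(l^3 - 9*l^2 + 24*l - 16) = (l - 4)*(l + 1)*(l^2 - 5*l + 4) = (l - 4)^2*(l + 1)*(l - 1)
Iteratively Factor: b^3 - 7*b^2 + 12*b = (b)*(b^2 - 7*b + 12) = b*(b - 3)*(b - 4)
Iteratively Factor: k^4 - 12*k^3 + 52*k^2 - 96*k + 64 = (k - 4)*(k^3 - 8*k^2 + 20*k - 16) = (k - 4)*(k - 2)*(k^2 - 6*k + 8) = (k - 4)*(k - 2)^2*(k - 4)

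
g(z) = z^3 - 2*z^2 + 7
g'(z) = 3*z^2 - 4*z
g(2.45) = 9.70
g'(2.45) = 8.21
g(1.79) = 6.33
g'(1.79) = 2.45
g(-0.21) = 6.90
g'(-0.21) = 0.97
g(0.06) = 6.99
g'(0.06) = -0.23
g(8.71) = 516.05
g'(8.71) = 192.75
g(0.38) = 6.77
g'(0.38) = -1.09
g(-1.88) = -6.71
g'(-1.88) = 18.12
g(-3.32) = -51.64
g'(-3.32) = 46.35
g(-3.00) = -38.00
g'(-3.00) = 39.00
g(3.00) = 16.00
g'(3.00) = 15.00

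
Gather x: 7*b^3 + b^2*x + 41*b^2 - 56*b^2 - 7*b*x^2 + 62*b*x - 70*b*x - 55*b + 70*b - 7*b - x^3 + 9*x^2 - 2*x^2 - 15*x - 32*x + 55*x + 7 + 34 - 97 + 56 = 7*b^3 - 15*b^2 + 8*b - x^3 + x^2*(7 - 7*b) + x*(b^2 - 8*b + 8)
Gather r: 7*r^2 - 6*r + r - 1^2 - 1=7*r^2 - 5*r - 2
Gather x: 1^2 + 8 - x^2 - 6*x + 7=-x^2 - 6*x + 16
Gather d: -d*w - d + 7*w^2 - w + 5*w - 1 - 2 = d*(-w - 1) + 7*w^2 + 4*w - 3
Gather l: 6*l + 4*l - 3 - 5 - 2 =10*l - 10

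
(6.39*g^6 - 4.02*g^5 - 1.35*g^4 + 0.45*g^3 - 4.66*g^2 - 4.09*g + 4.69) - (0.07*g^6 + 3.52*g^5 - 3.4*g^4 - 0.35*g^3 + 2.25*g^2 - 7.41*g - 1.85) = 6.32*g^6 - 7.54*g^5 + 2.05*g^4 + 0.8*g^3 - 6.91*g^2 + 3.32*g + 6.54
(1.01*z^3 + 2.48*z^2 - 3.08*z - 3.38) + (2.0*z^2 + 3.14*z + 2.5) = 1.01*z^3 + 4.48*z^2 + 0.0600000000000001*z - 0.88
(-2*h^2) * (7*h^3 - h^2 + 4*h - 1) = -14*h^5 + 2*h^4 - 8*h^3 + 2*h^2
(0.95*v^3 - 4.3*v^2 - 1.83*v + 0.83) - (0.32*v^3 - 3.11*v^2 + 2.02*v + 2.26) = 0.63*v^3 - 1.19*v^2 - 3.85*v - 1.43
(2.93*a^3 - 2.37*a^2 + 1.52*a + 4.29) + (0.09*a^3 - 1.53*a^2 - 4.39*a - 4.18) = 3.02*a^3 - 3.9*a^2 - 2.87*a + 0.11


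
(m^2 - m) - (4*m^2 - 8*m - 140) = -3*m^2 + 7*m + 140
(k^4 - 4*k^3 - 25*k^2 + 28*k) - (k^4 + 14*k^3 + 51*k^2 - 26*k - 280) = -18*k^3 - 76*k^2 + 54*k + 280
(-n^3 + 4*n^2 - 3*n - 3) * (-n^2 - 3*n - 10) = n^5 - n^4 + n^3 - 28*n^2 + 39*n + 30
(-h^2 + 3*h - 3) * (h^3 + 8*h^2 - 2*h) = -h^5 - 5*h^4 + 23*h^3 - 30*h^2 + 6*h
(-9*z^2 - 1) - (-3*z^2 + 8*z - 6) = -6*z^2 - 8*z + 5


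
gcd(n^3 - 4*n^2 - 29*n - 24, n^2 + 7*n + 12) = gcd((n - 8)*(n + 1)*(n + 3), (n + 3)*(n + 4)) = n + 3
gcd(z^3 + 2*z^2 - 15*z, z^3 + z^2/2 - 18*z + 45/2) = z^2 + 2*z - 15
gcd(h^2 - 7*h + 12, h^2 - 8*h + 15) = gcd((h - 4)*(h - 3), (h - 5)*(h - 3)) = h - 3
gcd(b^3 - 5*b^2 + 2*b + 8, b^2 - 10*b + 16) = b - 2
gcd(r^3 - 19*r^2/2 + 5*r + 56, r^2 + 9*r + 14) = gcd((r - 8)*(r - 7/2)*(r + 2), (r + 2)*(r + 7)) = r + 2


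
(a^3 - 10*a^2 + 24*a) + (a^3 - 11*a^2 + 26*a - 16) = 2*a^3 - 21*a^2 + 50*a - 16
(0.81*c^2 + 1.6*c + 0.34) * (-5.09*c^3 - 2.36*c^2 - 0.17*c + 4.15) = -4.1229*c^5 - 10.0556*c^4 - 5.6443*c^3 + 2.2871*c^2 + 6.5822*c + 1.411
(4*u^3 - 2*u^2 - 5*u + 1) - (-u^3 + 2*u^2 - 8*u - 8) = 5*u^3 - 4*u^2 + 3*u + 9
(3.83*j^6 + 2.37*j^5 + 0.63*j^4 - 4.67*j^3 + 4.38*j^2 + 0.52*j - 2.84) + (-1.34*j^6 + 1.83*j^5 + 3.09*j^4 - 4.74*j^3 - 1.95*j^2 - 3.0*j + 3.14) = 2.49*j^6 + 4.2*j^5 + 3.72*j^4 - 9.41*j^3 + 2.43*j^2 - 2.48*j + 0.3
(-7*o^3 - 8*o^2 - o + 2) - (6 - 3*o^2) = -7*o^3 - 5*o^2 - o - 4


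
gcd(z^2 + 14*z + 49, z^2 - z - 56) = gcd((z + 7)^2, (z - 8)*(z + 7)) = z + 7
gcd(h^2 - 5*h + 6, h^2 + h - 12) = h - 3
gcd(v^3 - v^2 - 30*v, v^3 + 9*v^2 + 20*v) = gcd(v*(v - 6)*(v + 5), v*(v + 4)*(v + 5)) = v^2 + 5*v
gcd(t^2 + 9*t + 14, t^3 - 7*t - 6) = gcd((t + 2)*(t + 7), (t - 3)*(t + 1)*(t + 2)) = t + 2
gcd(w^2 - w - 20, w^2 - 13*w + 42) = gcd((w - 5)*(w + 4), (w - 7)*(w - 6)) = 1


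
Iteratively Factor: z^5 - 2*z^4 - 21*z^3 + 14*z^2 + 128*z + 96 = (z - 4)*(z^4 + 2*z^3 - 13*z^2 - 38*z - 24) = (z - 4)*(z + 2)*(z^3 - 13*z - 12) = (z - 4)*(z + 1)*(z + 2)*(z^2 - z - 12) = (z - 4)^2*(z + 1)*(z + 2)*(z + 3)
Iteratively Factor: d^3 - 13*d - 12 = (d + 3)*(d^2 - 3*d - 4) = (d - 4)*(d + 3)*(d + 1)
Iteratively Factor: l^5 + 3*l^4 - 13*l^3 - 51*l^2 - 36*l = (l + 3)*(l^4 - 13*l^2 - 12*l) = (l + 3)^2*(l^3 - 3*l^2 - 4*l) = (l + 1)*(l + 3)^2*(l^2 - 4*l) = l*(l + 1)*(l + 3)^2*(l - 4)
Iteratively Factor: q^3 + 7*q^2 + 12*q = (q + 4)*(q^2 + 3*q) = q*(q + 4)*(q + 3)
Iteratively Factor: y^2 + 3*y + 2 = (y + 1)*(y + 2)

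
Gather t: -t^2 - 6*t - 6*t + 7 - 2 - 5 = -t^2 - 12*t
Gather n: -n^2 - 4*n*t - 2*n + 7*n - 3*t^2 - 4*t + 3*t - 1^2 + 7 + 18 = -n^2 + n*(5 - 4*t) - 3*t^2 - t + 24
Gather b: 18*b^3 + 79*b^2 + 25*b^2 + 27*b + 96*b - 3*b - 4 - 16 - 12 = 18*b^3 + 104*b^2 + 120*b - 32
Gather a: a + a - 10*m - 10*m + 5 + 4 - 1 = 2*a - 20*m + 8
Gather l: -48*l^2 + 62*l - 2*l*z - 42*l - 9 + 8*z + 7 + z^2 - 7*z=-48*l^2 + l*(20 - 2*z) + z^2 + z - 2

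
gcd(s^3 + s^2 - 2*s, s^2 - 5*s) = s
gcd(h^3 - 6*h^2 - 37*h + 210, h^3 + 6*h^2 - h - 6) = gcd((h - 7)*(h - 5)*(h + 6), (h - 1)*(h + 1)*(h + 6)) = h + 6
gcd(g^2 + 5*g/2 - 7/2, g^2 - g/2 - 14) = g + 7/2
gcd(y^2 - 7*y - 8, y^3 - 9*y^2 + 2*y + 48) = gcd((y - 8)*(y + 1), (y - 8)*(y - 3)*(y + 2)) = y - 8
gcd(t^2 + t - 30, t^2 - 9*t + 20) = t - 5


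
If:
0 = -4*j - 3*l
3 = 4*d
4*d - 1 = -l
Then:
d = 3/4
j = 3/2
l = -2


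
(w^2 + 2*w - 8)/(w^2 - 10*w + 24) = (w^2 + 2*w - 8)/(w^2 - 10*w + 24)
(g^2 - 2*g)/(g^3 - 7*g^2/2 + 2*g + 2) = 2*g/(2*g^2 - 3*g - 2)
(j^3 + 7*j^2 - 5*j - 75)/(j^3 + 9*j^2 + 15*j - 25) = (j - 3)/(j - 1)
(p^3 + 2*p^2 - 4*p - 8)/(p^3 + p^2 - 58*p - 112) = (p^2 - 4)/(p^2 - p - 56)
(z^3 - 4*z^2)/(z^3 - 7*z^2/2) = 2*(z - 4)/(2*z - 7)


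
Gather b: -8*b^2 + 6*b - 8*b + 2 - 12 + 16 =-8*b^2 - 2*b + 6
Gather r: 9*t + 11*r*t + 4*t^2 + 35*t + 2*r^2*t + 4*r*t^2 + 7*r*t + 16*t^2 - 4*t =2*r^2*t + r*(4*t^2 + 18*t) + 20*t^2 + 40*t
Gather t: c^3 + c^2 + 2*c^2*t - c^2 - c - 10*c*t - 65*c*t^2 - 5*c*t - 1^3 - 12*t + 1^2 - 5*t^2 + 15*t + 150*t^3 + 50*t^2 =c^3 - c + 150*t^3 + t^2*(45 - 65*c) + t*(2*c^2 - 15*c + 3)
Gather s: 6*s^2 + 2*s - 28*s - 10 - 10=6*s^2 - 26*s - 20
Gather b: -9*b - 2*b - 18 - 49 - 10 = -11*b - 77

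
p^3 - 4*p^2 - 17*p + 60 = (p - 5)*(p - 3)*(p + 4)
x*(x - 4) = x^2 - 4*x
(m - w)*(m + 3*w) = m^2 + 2*m*w - 3*w^2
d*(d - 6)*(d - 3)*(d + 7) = d^4 - 2*d^3 - 45*d^2 + 126*d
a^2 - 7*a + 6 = (a - 6)*(a - 1)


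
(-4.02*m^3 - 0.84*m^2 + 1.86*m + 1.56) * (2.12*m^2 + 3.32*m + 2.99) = -8.5224*m^5 - 15.1272*m^4 - 10.8654*m^3 + 6.9708*m^2 + 10.7406*m + 4.6644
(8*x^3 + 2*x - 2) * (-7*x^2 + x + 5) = -56*x^5 + 8*x^4 + 26*x^3 + 16*x^2 + 8*x - 10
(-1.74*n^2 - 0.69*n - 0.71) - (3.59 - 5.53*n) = -1.74*n^2 + 4.84*n - 4.3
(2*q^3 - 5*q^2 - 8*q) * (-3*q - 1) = -6*q^4 + 13*q^3 + 29*q^2 + 8*q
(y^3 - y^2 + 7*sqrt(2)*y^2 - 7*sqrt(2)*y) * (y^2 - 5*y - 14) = y^5 - 6*y^4 + 7*sqrt(2)*y^4 - 42*sqrt(2)*y^3 - 9*y^3 - 63*sqrt(2)*y^2 + 14*y^2 + 98*sqrt(2)*y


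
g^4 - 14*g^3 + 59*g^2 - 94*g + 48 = (g - 8)*(g - 3)*(g - 2)*(g - 1)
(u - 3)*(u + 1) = u^2 - 2*u - 3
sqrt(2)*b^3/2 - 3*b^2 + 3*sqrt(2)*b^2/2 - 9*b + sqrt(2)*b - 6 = (b + 1)*(b - 3*sqrt(2))*(sqrt(2)*b/2 + sqrt(2))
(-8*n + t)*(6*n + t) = -48*n^2 - 2*n*t + t^2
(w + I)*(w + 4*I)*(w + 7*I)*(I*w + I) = I*w^4 - 12*w^3 + I*w^3 - 12*w^2 - 39*I*w^2 + 28*w - 39*I*w + 28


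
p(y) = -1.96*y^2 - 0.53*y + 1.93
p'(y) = -3.92*y - 0.53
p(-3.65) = -22.25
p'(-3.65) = 13.78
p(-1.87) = -3.93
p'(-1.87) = 6.80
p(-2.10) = -5.60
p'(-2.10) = 7.70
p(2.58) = -12.48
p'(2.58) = -10.64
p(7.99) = -127.43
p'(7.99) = -31.85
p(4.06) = -32.53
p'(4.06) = -16.45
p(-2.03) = -5.07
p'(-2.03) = 7.43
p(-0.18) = 1.96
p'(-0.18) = 0.18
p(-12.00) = -273.95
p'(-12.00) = 46.51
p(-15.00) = -431.12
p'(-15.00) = 58.27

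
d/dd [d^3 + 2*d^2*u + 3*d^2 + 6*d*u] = 3*d^2 + 4*d*u + 6*d + 6*u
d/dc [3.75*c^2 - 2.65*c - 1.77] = 7.5*c - 2.65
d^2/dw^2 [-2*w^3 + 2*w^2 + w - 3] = 4 - 12*w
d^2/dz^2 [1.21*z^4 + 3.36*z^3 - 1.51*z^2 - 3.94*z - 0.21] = 14.52*z^2 + 20.16*z - 3.02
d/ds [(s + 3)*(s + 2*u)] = 2*s + 2*u + 3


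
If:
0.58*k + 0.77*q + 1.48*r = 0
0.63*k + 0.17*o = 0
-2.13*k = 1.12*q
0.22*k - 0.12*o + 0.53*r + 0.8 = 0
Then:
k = -0.82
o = 3.02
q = 1.55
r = -0.49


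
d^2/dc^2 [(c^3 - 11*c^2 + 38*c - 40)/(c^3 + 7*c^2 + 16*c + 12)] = 4*(-9*c^4 + 69*c^3 + 267*c^2 - 673*c - 1970)/(c^7 + 17*c^6 + 123*c^5 + 491*c^4 + 1168*c^3 + 1656*c^2 + 1296*c + 432)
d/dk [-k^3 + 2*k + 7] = 2 - 3*k^2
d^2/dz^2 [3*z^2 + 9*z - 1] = 6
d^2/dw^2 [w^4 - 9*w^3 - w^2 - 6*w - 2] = 12*w^2 - 54*w - 2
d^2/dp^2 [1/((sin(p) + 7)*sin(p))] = (-4*sin(p) - 21 - 43/sin(p) + 42/sin(p)^2 + 98/sin(p)^3)/(sin(p) + 7)^3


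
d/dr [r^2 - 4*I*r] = 2*r - 4*I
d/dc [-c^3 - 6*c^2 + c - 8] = -3*c^2 - 12*c + 1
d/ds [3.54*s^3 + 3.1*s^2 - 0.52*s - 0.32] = 10.62*s^2 + 6.2*s - 0.52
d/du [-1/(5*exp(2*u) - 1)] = 10*exp(2*u)/(5*exp(2*u) - 1)^2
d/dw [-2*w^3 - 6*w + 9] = -6*w^2 - 6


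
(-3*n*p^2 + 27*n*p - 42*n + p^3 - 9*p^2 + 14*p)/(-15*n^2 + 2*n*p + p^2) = (p^2 - 9*p + 14)/(5*n + p)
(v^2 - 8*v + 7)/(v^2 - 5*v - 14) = (v - 1)/(v + 2)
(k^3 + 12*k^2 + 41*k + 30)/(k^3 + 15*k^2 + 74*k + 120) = (k + 1)/(k + 4)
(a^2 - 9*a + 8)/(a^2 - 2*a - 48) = (a - 1)/(a + 6)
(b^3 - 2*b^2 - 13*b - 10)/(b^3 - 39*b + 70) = (b^2 + 3*b + 2)/(b^2 + 5*b - 14)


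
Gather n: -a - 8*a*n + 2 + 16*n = -a + n*(16 - 8*a) + 2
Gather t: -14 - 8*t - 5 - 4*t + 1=-12*t - 18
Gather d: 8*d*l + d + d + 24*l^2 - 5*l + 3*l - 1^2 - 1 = d*(8*l + 2) + 24*l^2 - 2*l - 2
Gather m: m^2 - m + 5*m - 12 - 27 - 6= m^2 + 4*m - 45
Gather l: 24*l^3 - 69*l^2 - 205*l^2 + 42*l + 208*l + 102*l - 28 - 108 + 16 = 24*l^3 - 274*l^2 + 352*l - 120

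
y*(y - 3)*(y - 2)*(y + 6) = y^4 + y^3 - 24*y^2 + 36*y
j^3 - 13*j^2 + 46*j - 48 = (j - 8)*(j - 3)*(j - 2)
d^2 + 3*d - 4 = (d - 1)*(d + 4)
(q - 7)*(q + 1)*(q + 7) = q^3 + q^2 - 49*q - 49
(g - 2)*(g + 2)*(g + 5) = g^3 + 5*g^2 - 4*g - 20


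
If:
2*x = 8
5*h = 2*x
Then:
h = 8/5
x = 4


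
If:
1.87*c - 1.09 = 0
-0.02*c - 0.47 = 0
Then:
No Solution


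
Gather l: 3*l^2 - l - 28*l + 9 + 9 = 3*l^2 - 29*l + 18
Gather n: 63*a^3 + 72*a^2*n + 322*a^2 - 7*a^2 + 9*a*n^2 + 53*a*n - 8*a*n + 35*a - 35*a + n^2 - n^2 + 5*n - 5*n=63*a^3 + 315*a^2 + 9*a*n^2 + n*(72*a^2 + 45*a)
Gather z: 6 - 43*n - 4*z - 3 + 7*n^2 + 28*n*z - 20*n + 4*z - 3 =7*n^2 + 28*n*z - 63*n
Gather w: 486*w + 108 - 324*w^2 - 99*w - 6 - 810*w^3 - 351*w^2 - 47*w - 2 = -810*w^3 - 675*w^2 + 340*w + 100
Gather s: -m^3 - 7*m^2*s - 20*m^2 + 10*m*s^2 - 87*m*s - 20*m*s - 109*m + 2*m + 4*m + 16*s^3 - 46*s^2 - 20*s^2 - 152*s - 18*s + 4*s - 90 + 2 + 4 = -m^3 - 20*m^2 - 103*m + 16*s^3 + s^2*(10*m - 66) + s*(-7*m^2 - 107*m - 166) - 84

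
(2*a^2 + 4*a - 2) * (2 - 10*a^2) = -20*a^4 - 40*a^3 + 24*a^2 + 8*a - 4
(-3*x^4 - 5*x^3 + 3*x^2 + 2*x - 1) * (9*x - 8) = -27*x^5 - 21*x^4 + 67*x^3 - 6*x^2 - 25*x + 8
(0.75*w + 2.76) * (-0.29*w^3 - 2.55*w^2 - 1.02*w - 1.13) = -0.2175*w^4 - 2.7129*w^3 - 7.803*w^2 - 3.6627*w - 3.1188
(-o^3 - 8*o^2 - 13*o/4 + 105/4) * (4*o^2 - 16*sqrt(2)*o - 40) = -4*o^5 - 32*o^4 + 16*sqrt(2)*o^4 + 27*o^3 + 128*sqrt(2)*o^3 + 52*sqrt(2)*o^2 + 425*o^2 - 420*sqrt(2)*o + 130*o - 1050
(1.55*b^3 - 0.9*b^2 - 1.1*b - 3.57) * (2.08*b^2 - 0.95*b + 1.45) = 3.224*b^5 - 3.3445*b^4 + 0.8145*b^3 - 7.6856*b^2 + 1.7965*b - 5.1765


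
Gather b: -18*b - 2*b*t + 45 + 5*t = b*(-2*t - 18) + 5*t + 45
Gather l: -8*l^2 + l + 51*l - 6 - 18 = -8*l^2 + 52*l - 24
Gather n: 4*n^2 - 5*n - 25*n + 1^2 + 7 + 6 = 4*n^2 - 30*n + 14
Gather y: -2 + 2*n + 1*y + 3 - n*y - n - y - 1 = -n*y + n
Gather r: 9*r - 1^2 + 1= 9*r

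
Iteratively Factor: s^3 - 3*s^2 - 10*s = (s + 2)*(s^2 - 5*s) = (s - 5)*(s + 2)*(s)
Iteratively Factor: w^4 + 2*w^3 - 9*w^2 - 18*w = (w)*(w^3 + 2*w^2 - 9*w - 18) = w*(w + 3)*(w^2 - w - 6) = w*(w - 3)*(w + 3)*(w + 2)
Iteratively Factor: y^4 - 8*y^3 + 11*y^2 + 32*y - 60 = (y - 5)*(y^3 - 3*y^2 - 4*y + 12) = (y - 5)*(y - 3)*(y^2 - 4) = (y - 5)*(y - 3)*(y - 2)*(y + 2)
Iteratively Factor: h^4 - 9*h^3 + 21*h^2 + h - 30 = (h - 3)*(h^3 - 6*h^2 + 3*h + 10) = (h - 3)*(h + 1)*(h^2 - 7*h + 10) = (h - 3)*(h - 2)*(h + 1)*(h - 5)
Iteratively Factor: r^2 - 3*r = (r)*(r - 3)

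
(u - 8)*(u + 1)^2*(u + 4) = u^4 - 2*u^3 - 39*u^2 - 68*u - 32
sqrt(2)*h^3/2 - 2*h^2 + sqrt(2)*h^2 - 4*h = h*(h - 2*sqrt(2))*(sqrt(2)*h/2 + sqrt(2))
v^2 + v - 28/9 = (v - 4/3)*(v + 7/3)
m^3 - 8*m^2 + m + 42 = (m - 7)*(m - 3)*(m + 2)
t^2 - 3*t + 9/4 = (t - 3/2)^2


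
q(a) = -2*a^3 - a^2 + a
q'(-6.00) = -203.00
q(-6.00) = 390.00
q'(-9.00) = -467.00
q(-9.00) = 1368.00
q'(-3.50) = -65.50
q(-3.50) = 70.00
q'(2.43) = -39.29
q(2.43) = -32.17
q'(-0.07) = 1.11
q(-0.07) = -0.07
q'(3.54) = -81.27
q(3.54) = -97.72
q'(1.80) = -22.04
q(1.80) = -13.10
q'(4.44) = -126.16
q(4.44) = -190.33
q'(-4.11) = -92.13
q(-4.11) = 117.85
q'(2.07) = -28.85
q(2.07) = -19.95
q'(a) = -6*a^2 - 2*a + 1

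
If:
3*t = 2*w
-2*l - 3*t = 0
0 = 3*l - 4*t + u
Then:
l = -w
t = 2*w/3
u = 17*w/3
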